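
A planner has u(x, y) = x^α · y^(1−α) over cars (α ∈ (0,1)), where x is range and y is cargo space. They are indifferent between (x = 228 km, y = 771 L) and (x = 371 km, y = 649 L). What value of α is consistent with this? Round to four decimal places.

α ≈ 0.2613

Indifference: 228^α · 771^(1−α) = 371^α · 649^(1−α).
(228/371)^α = (649/771)^(1−α); take logs: α·ln(228/371) = (1−α)·ln(649/771), i.e. α·-0.4868564 = (1−α)·-0.1722557.
So α/(1−α) = (-0.1722557)/(-0.4868564) = 0.3538121, and α = 0.3538121/1.3538121 ≈ 0.2613.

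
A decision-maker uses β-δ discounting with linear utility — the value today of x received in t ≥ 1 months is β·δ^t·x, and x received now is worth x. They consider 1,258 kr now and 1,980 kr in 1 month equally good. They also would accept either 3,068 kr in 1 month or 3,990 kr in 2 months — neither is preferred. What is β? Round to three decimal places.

β ≈ 0.826

The second indifference involves only future payoffs, so β cancels: β·δ^1·3068 = β·δ^2·3990, giving δ = 3068/3990 = 0.76892.
Substituting δ into 1258 = β·δ·1980: β = 1258/(1522.466) ≈ 0.826.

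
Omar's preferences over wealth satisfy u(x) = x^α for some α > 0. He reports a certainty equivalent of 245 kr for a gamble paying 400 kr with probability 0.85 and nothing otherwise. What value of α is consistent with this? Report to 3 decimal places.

α ≈ 0.332

The lottery's expected utility is 0.85·u(400) + 0.15·u(0) = 0.85·400^α (since u(0) = 0 for α > 0).
Equating: 245^α = 0.85·400^α, i.e. 0.6125^α = 0.85.
α = ln(0.85) / ln(245/400) = -0.162519/-0.490206 ≈ 0.332.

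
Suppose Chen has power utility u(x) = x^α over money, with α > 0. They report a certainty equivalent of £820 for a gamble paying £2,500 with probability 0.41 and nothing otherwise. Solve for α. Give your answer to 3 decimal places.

α ≈ 0.800

Since u(0) = 0, the lottery's EU is 0.41·2500^α.
Equating: 820^α = 0.41·2500^α, i.e. 0.3280^α = 0.41.
Taking logs: α·ln(820/2500) = ln(0.41), so α = -0.891598 / -1.114742 ≈ 0.800.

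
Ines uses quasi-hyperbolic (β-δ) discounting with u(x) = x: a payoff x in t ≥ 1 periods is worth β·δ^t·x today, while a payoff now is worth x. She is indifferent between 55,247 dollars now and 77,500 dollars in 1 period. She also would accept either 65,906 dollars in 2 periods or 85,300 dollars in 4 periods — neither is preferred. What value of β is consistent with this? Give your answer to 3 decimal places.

The second indifference involves only future payoffs, so β cancels: β·δ^2·65906 = β·δ^4·85300, giving δ^2 = 65906/85300 = 0.77264, so δ = 0.87900.
The first indifference: 55247 = β·δ·77500, so β = 55247/(δ·77500) = 55247/(0.87900·77500) ≈ 0.811.

β ≈ 0.811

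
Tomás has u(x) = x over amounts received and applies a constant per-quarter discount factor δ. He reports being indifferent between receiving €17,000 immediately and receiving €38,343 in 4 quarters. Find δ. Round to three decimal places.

δ ≈ 0.816

Equating discounted utilities: u(17000) = δ^4·u(38343) ⇒ δ^4 = u(17000)/u(38343).
With u(x) = x: δ^4 = 17000/38343 = 0.44337.
So δ = 0.44337^(1/4) ≈ 0.816.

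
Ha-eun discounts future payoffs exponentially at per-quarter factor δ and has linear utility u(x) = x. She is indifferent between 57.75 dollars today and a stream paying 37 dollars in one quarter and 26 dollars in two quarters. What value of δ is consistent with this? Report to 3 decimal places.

The stream is worth 37δ + 26δ² today, so 37δ + 26δ² = 57.75.
So 26δ² + 37δ − 57.75 = 0.
By the quadratic formula (taking the positive root), δ = (−37 + √7375.00) / 52 ≈ 0.940.

δ ≈ 0.940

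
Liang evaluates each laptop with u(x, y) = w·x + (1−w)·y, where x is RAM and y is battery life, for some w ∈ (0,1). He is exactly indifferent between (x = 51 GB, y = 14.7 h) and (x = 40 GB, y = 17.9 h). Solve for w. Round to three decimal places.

w = 0.225

Indifference: w·51 + (1−w)·14.7 = w·40 + (1−w)·17.9.
Collecting terms: w·11 = (1−w)·3.2.
Hence w = 3.2/(11+3.2) = 3.2/14.2 = 0.225.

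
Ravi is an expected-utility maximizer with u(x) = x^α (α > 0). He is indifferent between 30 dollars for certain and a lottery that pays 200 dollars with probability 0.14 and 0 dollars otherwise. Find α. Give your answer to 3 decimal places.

α ≈ 1.036

Since u(0) = 0, the lottery's EU is 0.14·200^α.
Setting u(30) equal to that: 30^α = 0.14·200^α ⇒ (30/200)^α = 0.14.
α = ln(0.14) / ln(30/200) = -1.966113/-1.897120 ≈ 1.036.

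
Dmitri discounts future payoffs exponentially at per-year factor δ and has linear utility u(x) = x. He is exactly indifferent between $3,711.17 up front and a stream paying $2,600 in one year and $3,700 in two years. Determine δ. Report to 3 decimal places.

δ ≈ 0.710

Equating present values: 3711.17 = 2600δ + 3700δ².
That is, 3700δ² + 2600δ − 3711.17 = 0, a quadratic in δ.
δ = (−2600 + √(2600² + 4·3700·3711.17)) / (2·3700) = (−2600 + √61685316.00) / 7400 ≈ 0.710.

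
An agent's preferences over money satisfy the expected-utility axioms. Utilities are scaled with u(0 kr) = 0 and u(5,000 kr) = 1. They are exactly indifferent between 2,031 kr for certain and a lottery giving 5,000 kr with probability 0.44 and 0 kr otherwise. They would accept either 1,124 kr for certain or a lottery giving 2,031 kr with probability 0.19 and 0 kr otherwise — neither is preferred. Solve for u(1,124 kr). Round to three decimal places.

The first gamble pins u(2,031 kr): it must equal 0.44·1 + 0.56·0 = 0.44.
Chaining: u(1,124 kr) = 0.19·0.44 + 0.81·0.00 = 0.0836.

0.084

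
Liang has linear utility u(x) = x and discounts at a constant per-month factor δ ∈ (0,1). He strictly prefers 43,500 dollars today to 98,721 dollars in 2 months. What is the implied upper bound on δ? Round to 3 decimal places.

δ < 0.664

The preference means 43500 > δ^2·98721.
Dividing by 98721: δ^2 < 0.44064. Both sides are positive, so the square root keeps the direction.
δ < 0.44064^(1/2) = 0.664.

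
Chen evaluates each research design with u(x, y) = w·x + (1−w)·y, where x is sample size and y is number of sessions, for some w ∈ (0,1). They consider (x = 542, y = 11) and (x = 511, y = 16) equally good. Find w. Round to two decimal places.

Indifference: w·542 + (1−w)·11 = w·511 + (1−w)·16.
Collecting terms: w·31 = (1−w)·5.
The marginal rate of substitution is 5/31, so w = 5/(31+5) = 0.14.

w = 0.14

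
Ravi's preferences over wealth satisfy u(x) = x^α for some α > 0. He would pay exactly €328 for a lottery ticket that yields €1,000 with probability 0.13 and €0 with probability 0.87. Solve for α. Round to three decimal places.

α ≈ 1.830

The lottery's expected utility is 0.13·u(1000) + 0.87·u(0) = 0.13·1000^α (since u(0) = 0 for α > 0).
Setting u(328) equal to that: 328^α = 0.13·1000^α ⇒ (328/1000)^α = 0.13.
Taking logs: α·ln(328/1000) = ln(0.13), so α = -2.040221 / -1.114742 ≈ 1.830.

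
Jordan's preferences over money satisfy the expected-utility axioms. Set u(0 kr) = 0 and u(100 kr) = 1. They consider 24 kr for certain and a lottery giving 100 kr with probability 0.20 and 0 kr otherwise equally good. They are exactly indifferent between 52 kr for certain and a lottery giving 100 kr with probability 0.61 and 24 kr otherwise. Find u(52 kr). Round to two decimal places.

First, u(24 kr) = 0.20·u(100 kr) + 0.80·u(0 kr) = 0.20.
Chaining: u(52 kr) = 0.61·1.00 + 0.39·0.20 = 0.6880.

0.69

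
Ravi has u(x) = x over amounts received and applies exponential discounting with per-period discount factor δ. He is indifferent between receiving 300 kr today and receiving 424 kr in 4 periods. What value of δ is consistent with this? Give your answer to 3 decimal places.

Indifference means u(300) = δ^4 · u(424), so δ^4 = u(300)/u(424).
With u(x) = x: δ^4 = 300/424 = 0.70755.
So δ = 0.70755^(1/4) ≈ 0.917.

δ ≈ 0.917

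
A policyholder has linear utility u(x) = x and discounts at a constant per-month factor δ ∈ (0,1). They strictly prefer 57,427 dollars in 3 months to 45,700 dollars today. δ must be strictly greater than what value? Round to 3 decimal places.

The preference means 45700 < δ^3·57427.
Hence δ^3 > 45700/57427 = 0.79579, and x ↦ x^(1/3) is increasing on (0,∞).
δ > (45700/57427)^(1/3) ≈ 0.927.

δ > 0.927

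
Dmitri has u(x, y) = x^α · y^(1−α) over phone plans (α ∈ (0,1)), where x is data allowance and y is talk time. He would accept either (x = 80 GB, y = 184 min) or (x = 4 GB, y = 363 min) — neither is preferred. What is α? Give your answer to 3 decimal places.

α ≈ 0.185

The Cobb–Douglas utilities coincide, so 80^α·184^(1−α) = 4^α·363^(1−α).
Taking logs: α·ln 80 + (1−α)·ln 184 = α·ln 4 + (1−α)·ln 363, i.e. α·2.995732 = (1−α)·0.679467.
So α/(1−α) = (0.679467)/(2.995732) = 0.226812, and α = 0.226812/1.226812 ≈ 0.185.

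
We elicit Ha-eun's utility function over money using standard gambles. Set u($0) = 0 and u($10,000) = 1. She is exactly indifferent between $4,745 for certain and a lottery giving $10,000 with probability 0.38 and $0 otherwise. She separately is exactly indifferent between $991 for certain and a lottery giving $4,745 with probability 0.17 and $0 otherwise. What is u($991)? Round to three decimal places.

0.065

First, u($4,745) = 0.38·u($10,000) + 0.62·u($0) = 0.38.
Chaining: u($991) = 0.17·0.38 + 0.83·0.00 = 0.0646.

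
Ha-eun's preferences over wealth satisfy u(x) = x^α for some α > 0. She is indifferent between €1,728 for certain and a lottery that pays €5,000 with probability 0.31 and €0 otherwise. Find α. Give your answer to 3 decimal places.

α ≈ 1.102

The lottery's expected utility is 0.31·u(5000) + 0.69·u(0) = 0.31·5000^α (since u(0) = 0 for α > 0).
Indifference: 1728^α = 0.31·5000^α, so (1728/5000)^α = 0.31.
α = ln(0.31) / ln(1728/5000) = -1.171183/-1.062473 ≈ 1.102.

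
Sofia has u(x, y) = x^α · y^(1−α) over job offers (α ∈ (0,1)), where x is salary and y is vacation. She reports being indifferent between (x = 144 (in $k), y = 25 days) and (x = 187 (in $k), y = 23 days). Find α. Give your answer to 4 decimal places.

α ≈ 0.2419

The Cobb–Douglas utilities coincide, so 144^α·25^(1−α) = 187^α·23^(1−α).
(144/187)^α = (23/25)^(1−α); take logs: α·ln(144/187) = (1−α)·ln(23/25), i.e. α·-0.2612953 = (1−α)·-0.0833816.
So α/(1−α) = (-0.0833816)/(-0.2612953) = 0.3191087, and α = 0.3191087/1.3191087 ≈ 0.2419.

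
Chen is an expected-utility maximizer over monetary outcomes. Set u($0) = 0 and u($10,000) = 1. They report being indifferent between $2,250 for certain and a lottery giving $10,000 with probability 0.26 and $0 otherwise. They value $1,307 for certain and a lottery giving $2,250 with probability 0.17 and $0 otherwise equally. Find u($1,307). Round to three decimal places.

From the first indifference, u($2,250) = 0.26·u($10,000) + 0.74·u($0) = 0.26·1 + 0.74·0 = 0.26.
Then u($1,307) = 0.17·u($2,250) + 0.83·u($0) = 0.17·0.26 + 0.83·0.00 = 0.0442.

0.044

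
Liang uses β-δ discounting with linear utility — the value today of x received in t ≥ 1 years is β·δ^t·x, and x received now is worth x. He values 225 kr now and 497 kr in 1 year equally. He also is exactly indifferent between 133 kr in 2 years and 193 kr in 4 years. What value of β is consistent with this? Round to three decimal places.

β ≈ 0.545

From the later pair, β·δ^2·133 = β·δ^4·193; dividing through, δ^2 = 133/193 = 0.68912, so δ = 0.83013.
The first indifference: 225 = β·δ·497, so β = 225/(δ·497) = 225/(0.83013·497) ≈ 0.545.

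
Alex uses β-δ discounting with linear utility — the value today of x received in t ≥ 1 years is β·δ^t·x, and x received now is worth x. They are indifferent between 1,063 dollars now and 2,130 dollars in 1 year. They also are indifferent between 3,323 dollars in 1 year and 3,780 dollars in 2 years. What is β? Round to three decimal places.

Both payoffs in the second observation are in the future, so β drops out: δ^1·3323 = δ^2·3780 ⇒ δ = 3323/3780 = 0.87910.
Now use the now-vs-future pair: 1063 = β·δ·2130 gives β = 1063/(0.87910·2130) ≈ 0.568.

β ≈ 0.568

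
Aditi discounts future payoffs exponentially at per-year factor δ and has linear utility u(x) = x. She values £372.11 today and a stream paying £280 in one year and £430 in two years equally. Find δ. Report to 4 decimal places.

The stream is worth 280δ + 430δ² today, so 280δ + 430δ² = 372.11.
Rearranged: 430δ² + 280δ − 372.11 = 0.
The positive root is δ = [−280 + √(280² + 4·430·372.11)] / (2·430) = (−280 + 847.602)/860 ≈ 0.6600.

δ ≈ 0.6600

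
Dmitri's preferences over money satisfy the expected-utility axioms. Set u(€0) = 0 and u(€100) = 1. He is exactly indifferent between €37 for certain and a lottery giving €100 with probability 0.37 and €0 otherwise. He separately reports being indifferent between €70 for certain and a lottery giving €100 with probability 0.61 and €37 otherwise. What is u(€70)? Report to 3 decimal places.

0.754

From the first indifference, u(€37) = 0.37·u(€100) + 0.63·u(€0) = 0.37·1 + 0.63·0 = 0.37.
The second indifference gives u(€70) = 0.61·u(€100) + 0.39·u(€37) = 0.61·1.00 + 0.39·0.37 = 0.7543.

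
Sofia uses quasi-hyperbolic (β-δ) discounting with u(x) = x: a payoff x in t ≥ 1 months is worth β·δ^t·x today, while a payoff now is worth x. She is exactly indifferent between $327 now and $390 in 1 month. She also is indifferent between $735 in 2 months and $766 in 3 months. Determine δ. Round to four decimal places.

δ ≈ 0.9595

Both payoffs in the second observation are in the future, so β drops out: δ^2·735 = δ^3·766 ⇒ δ = 735/766 = 0.95953.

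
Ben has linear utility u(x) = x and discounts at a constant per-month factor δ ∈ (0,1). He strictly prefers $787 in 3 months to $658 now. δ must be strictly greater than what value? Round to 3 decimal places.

The preference means 658 < δ^3·787.
So δ^3 > 658/787 = 0.83609; taking the cube root of both positive sides preserves the inequality.
δ > 0.83609^(1/3) = 0.942.

δ > 0.942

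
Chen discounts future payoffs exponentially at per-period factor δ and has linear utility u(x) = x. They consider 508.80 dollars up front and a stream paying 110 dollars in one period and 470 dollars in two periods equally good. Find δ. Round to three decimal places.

The stream is worth 110δ + 470δ² today, so 110δ + 470δ² = 508.80.
So 470δ² + 110δ − 508.80 = 0.
The positive root is δ = [−110 + √(110² + 4·470·508.80)] / (2·470) = (−110 + 984.197)/940 ≈ 0.930.

δ ≈ 0.930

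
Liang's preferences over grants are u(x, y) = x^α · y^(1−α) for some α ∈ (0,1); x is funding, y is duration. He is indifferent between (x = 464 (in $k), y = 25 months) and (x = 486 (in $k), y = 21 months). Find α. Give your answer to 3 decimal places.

Indifference: 464^α · 25^(1−α) = 486^α · 21^(1−α).
Taking logs: α·ln 464 + (1−α)·ln 25 = α·ln 486 + (1−α)·ln 21, i.e. α·-0.046324 = (1−α)·-0.174353.
So α/(1−α) = (-0.174353)/(-0.046324) = 3.763773, and α = 3.763773/4.763773 ≈ 0.790.

α ≈ 0.790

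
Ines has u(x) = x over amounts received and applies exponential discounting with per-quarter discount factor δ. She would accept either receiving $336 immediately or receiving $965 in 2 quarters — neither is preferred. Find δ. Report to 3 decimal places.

Equating discounted utilities: u(336) = δ^2·u(965) ⇒ δ^2 = u(336)/u(965).
With u(x) = x: δ^2 = 336/965 = 0.34819.
Hence δ = (0.34819)^(1/2) = 0.59007.

δ ≈ 0.590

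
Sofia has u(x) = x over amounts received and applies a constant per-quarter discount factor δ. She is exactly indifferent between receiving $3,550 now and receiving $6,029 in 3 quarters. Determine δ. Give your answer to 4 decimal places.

δ ≈ 0.8382

Indifference means u(3550) = δ^3 · u(6029), so δ^3 = u(3550)/u(6029).
With u(x) = x: δ^3 = 3550/6029 = 0.58882.
So δ = 0.58882^(1/3) ≈ 0.8382.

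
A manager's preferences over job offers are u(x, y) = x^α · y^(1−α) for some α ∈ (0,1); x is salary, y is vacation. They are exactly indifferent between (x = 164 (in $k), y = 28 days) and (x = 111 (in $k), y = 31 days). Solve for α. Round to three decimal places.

α ≈ 0.207

Indifference: 164^α · 28^(1−α) = 111^α · 31^(1−α).
(164/111)^α = (31/28)^(1−α); take logs: α·ln(164/111) = (1−α)·ln(31/28), i.e. α·0.390336 = (1−α)·0.101783.
So α/(1−α) = (0.101783)/(0.390336) = 0.260757, and α = 0.260757/1.260757 ≈ 0.207.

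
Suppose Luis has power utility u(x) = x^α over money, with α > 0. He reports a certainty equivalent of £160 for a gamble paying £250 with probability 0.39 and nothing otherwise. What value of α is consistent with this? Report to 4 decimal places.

EU(lottery) = 0.39·250^α + 0.61·0 = 0.39·250^α.
Indifference: 160^α = 0.39·250^α, so (160/250)^α = 0.39.
α = ln(0.39) / ln(160/250) = -0.9416085/-0.4462871 ≈ 2.1099.

α ≈ 2.1099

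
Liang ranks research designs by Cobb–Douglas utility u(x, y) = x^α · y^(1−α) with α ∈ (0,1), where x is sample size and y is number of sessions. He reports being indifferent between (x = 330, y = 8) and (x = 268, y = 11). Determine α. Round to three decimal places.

α ≈ 0.605

Indifference: 330^α · 8^(1−α) = 268^α · 11^(1−α).
(330/268)^α = (11/8)^(1−α); take logs: α·ln(330/268) = (1−α)·ln(11/8), i.e. α·0.208106 = (1−α)·0.318454.
So α/(1−α) = (0.318454)/(0.208106) = 1.530249, and α = 1.530249/2.530249 ≈ 0.605.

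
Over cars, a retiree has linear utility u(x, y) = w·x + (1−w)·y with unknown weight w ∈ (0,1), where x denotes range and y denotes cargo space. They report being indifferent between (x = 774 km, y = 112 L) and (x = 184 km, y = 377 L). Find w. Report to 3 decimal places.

u(774,112) = u(184,377) means w·774 + (1−w)·112 = w·184 + (1−w)·377.
Collecting terms: w·590 = (1−w)·265.
So w/(1−w) = 265/590 = 0.4492, giving w = 265/(590+265) = 0.310.

w = 0.310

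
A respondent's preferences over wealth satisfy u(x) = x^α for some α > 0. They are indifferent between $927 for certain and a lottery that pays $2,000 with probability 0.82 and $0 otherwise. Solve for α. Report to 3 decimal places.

α ≈ 0.258

The lottery's expected utility is 0.82·u(2000) + 0.18·u(0) = 0.82·2000^α (since u(0) = 0 for α > 0).
Setting u(927) equal to that: 927^α = 0.82·2000^α ⇒ (927/2000)^α = 0.82.
Take logs: α = ln 0.82 / ln(927/2000) ≈ 0.25808.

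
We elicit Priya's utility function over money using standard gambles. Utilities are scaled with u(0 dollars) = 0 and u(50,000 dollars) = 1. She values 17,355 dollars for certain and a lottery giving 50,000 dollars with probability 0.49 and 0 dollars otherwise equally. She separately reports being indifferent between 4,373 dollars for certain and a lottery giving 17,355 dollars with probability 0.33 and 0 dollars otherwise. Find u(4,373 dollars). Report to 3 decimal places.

0.162

From the first indifference, u(17,355 dollars) = 0.49·u(50,000 dollars) + 0.51·u(0 dollars) = 0.49·1 + 0.51·0 = 0.49.
Chaining: u(4,373 dollars) = 0.33·0.49 + 0.67·0.00 = 0.1617.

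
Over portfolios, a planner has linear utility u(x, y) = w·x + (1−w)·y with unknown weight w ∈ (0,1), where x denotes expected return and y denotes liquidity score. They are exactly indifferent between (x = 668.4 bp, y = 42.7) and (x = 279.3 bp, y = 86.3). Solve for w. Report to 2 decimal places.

Equating utilities: w·668.4 + (1−w)·42.7 = w·279.3 + (1−w)·86.3.
w·(668.4−279.3) = (1−w)·(86.3−42.7), i.e. w·389.1 = (1−w)·43.6.
The marginal rate of substitution is 43.6/389.1, so w = 43.6/(389.1+43.6) = 0.10.

w = 0.10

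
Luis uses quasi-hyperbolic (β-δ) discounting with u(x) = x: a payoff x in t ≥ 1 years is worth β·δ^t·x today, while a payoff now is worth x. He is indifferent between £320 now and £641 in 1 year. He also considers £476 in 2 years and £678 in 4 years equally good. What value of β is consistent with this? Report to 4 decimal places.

β ≈ 0.5958

Both payoffs in the second observation are in the future, so β drops out: δ^2·476 = δ^4·678 ⇒ δ^2 = 476/678 = 0.70206, so δ = 0.83789.
Substituting δ into 320 = β·δ·641: β = 320/(537.089) ≈ 0.5958.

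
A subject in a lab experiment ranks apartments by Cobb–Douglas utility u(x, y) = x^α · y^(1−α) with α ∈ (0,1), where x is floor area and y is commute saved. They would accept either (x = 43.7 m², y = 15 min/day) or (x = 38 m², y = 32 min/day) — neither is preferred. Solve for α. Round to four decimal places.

α ≈ 0.8443

The Cobb–Douglas utilities coincide, so 43.7^α·15^(1−α) = 38^α·32^(1−α).
Rearrange to (43.7/38)^α = (32/15)^(1−α) and take logs: α·0.1397619 = (1−α)·0.7576857.
Thus α·(0.8974476) = 0.7576857, so α = 0.7576857/0.8974476 ≈ 0.8443.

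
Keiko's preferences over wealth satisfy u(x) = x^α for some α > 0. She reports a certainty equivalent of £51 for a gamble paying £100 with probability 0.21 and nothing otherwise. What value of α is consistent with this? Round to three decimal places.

α ≈ 2.318

The lottery's expected utility is 0.21·u(100) + 0.79·u(0) = 0.21·100^α (since u(0) = 0 for α > 0).
Indifference: 51^α = 0.21·100^α, so (51/100)^α = 0.21.
Taking logs: α·ln(51/100) = ln(0.21), so α = -1.560648 / -0.673345 ≈ 2.318.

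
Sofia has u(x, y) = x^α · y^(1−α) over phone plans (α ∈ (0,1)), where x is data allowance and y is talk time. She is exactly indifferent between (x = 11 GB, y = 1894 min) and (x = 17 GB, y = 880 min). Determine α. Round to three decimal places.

Indifference: 11^α · 1894^(1−α) = 17^α · 880^(1−α).
(11/17)^α = (880/1894)^(1−α); take logs: α·ln(11/17) = (1−α)·ln(880/1894), i.e. α·-0.435318 = (1−α)·-0.766524.
With A = -0.435318 and B = -0.766524: α·A = (1−α)·B, so α = B/(A+B) = -0.766524/-1.201842 ≈ 0.638.

α ≈ 0.638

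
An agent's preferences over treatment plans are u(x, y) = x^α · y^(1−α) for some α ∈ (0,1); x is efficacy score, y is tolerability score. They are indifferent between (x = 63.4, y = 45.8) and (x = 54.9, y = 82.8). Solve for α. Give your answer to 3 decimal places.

The Cobb–Douglas utilities coincide, so 63.4^α·45.8^(1−α) = 54.9^α·82.8^(1−α).
(63.4/54.9)^α = (82.8/45.8)^(1−α); take logs: α·ln(63.4/54.9) = (1−α)·ln(82.8/45.8), i.e. α·0.143951 = (1−α)·0.592144.
With A = 0.143951 and B = 0.592144: α·A = (1−α)·B, so α = B/(A+B) = 0.592144/0.736095 ≈ 0.804.

α ≈ 0.804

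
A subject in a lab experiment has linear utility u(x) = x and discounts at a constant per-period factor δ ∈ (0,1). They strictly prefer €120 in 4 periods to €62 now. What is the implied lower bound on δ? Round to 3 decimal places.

δ > 0.848

Under u(x) = x this choice says 62 < δ^4·120.
Dividing by 120: δ^4 > 0.51667. Both sides are positive, so the 4th root keeps the direction.
δ > 0.51667^(1/4) = 0.848.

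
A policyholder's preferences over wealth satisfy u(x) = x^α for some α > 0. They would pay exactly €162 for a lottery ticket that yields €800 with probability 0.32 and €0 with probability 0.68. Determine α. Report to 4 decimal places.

Since u(0) = 0, the lottery's EU is 0.32·800^α.
Indifference: 162^α = 0.32·800^α, so (162/800)^α = 0.32.
α = ln(0.32) / ln(162/800) = -1.1394343/-1.5970154 ≈ 0.7135.

α ≈ 0.7135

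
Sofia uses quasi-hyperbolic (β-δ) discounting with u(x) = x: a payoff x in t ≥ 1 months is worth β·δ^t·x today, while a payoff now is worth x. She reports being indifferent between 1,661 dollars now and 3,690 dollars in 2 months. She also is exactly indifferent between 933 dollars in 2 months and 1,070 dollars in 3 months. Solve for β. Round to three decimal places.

From the later pair, β·δ^2·933 = β·δ^3·1070; dividing through, δ = 933/1070 = 0.87196.
The first indifference: 1661 = β·δ^2·3690, so β = 1661/(δ^2·3690) = 1661/(0.76032·3690) ≈ 0.592.

β ≈ 0.592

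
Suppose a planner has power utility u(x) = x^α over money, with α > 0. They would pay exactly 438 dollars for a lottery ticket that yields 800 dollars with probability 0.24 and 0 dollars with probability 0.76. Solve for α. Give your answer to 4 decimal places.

α ≈ 2.3691

Since u(0) = 0, the lottery's EU is 0.24·800^α.
Indifference: 438^α = 0.24·800^α, so (438/800)^α = 0.24.
α = ln(0.24) / ln(438/800) = -1.4271164/-0.6023928 ≈ 2.3691.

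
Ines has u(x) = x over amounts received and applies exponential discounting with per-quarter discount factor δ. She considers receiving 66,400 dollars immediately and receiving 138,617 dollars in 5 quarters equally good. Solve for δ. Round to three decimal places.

δ ≈ 0.863

Equating discounted utilities: u(66400) = δ^5·u(138617) ⇒ δ^5 = u(66400)/u(138617).
With u(x) = x: δ^5 = 66400/138617 = 0.47902.
So δ = 0.47902^(1/5) ≈ 0.863.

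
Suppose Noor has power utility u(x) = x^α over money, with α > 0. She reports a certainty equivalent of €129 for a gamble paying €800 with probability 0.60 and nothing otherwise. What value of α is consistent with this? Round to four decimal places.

EU(lottery) = 0.60·800^α + 0.40·0 = 0.60·800^α.
Indifference: 129^α = 0.60·800^α, so (129/800)^α = 0.60.
Take logs: α = ln 0.60 / ln(129/800) ≈ 0.279935.

α ≈ 0.2799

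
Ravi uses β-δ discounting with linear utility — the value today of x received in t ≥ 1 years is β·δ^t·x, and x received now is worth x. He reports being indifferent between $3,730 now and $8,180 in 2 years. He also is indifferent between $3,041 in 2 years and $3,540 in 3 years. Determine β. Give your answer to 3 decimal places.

β ≈ 0.618

The second indifference involves only future payoffs, so β cancels: β·δ^2·3041 = β·δ^3·3540, giving δ = 3041/3540 = 0.85904.
Substituting δ into 3730 = β·δ^2·8180: β = 3730/(6036.422) ≈ 0.618.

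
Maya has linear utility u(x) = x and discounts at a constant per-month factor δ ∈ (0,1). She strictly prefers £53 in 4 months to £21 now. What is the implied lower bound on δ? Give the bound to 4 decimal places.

The preference means 21 < δ^4·53.
Dividing by 53: δ^4 > 0.39623. Both sides are positive, so the 4th root keeps the direction.
δ > (21/53)^(1/4) ≈ 0.7934.

δ > 0.7934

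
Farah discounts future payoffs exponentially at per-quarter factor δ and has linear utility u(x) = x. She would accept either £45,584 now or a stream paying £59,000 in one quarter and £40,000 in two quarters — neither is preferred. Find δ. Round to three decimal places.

δ ≈ 0.560

Equating present values: 45584 = 59000δ + 40000δ².
Rearranged: 40000δ² + 59000δ − 45584 = 0.
The positive root is δ = [−59000 + √(59000² + 4·40000·45584)] / (2·40000) = (−59000 + 103800.000)/80000 ≈ 0.560.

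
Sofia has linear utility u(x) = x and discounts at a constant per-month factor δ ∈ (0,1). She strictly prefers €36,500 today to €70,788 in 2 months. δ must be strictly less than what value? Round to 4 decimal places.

Comparing present values: 36500 > δ^2·70788.
So δ^2 < 36500/70788 = 0.51562; taking the square root of both positive sides preserves the inequality.
δ < 0.51562^(1/2) = 0.7181.

δ < 0.7181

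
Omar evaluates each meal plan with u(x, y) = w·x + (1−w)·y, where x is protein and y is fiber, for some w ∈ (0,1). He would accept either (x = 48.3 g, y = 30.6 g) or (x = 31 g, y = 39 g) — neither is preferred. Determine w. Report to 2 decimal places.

u(48.3,30.6) = u(31,39) means w·48.3 + (1−w)·30.6 = w·31 + (1−w)·39.
w·(48.3−31) = (1−w)·(39−30.6), i.e. w·17.3 = (1−w)·8.4.
Hence w = 8.4/(17.3+8.4) = 8.4/25.7 = 0.33.

w = 0.33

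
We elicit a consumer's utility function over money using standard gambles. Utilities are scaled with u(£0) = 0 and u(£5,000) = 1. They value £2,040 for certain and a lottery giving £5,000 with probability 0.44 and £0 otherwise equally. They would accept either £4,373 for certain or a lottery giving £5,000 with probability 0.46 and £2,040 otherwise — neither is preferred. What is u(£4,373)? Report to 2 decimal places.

First, u(£2,040) = 0.44·u(£5,000) + 0.56·u(£0) = 0.44.
Then u(£4,373) = 0.46·u(£5,000) + 0.54·u(£2,040) = 0.46·1.00 + 0.54·0.44 = 0.6976.

0.70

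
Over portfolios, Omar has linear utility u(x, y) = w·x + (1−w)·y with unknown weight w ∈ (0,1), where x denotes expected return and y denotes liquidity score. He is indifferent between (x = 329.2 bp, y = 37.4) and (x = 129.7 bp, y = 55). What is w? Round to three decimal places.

Equating utilities: w·329.2 + (1−w)·37.4 = w·129.7 + (1−w)·55.
Collecting terms: w·199.5 = (1−w)·17.6.
The marginal rate of substitution is 17.6/199.5, so w = 17.6/(199.5+17.6) = 0.081.

w = 0.081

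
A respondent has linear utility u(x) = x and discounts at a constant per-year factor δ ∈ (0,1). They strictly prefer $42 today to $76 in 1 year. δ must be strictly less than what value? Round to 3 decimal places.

The preference means 42 > δ·76.
Dividing through by 76 gives δ < 0.55263.

δ < 0.553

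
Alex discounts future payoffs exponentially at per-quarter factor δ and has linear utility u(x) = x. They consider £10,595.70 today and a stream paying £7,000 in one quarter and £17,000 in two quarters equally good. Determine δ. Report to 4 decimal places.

Equating present values: 10595.70 = 7000δ + 17000δ².
Rearranged: 17000δ² + 7000δ − 10595.70 = 0.
The positive root is δ = [−7000 + √(7000² + 4·17000·10595.70)] / (2·17000) = (−7000 + 27740.000)/34000 ≈ 0.6100.

δ ≈ 0.6100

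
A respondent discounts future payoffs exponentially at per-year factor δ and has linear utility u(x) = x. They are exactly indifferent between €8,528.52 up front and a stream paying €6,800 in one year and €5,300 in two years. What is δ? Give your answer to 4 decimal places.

δ ≈ 0.7800

The stream is worth 6800δ + 5300δ² today, so 6800δ + 5300δ² = 8528.52.
That is, 5300δ² + 6800δ − 8528.52 = 0, a quadratic in δ.
The positive root is δ = [−6800 + √(6800² + 4·5300·8528.52)] / (2·5300) = (−6800 + 15068.000)/10600 ≈ 0.7800.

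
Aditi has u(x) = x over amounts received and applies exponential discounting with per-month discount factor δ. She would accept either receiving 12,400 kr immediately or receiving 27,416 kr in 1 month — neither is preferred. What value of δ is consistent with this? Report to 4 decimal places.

δ ≈ 0.4523

Equating discounted utilities: u(12400) = δ·u(27416) ⇒ δ = u(12400)/u(27416).
With u(x) = x: δ = 12400/27416 = 0.45229.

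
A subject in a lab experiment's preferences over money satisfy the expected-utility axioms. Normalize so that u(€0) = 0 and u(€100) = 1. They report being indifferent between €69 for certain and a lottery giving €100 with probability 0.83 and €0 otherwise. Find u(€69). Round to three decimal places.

u(€69) equals the lottery's expected utility: 0.83·1 + 0.17·0 = 0.83.

0.830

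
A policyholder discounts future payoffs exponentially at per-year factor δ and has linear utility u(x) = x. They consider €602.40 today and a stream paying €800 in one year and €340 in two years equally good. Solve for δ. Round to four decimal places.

δ ≈ 0.6000

The stream is worth 800δ + 340δ² today, so 800δ + 340δ² = 602.40.
Rearranged: 340δ² + 800δ − 602.40 = 0.
By the quadratic formula (taking the positive root), δ = (−800 + √1459264.00) / 680 ≈ 0.6000.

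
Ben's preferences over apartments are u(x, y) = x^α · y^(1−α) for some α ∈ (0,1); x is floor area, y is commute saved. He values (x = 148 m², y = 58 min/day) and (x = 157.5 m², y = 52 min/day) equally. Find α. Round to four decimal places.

Indifference: 148^α · 58^(1−α) = 157.5^α · 52^(1−α).
Rearrange to (148/157.5)^α = (52/58)^(1−α) and take logs: α·-0.0622132 = (1−α)·-0.1091993.
Thus α·(-0.1714125) = -0.1091993, so α = -0.1091993/-0.1714125 ≈ 0.6371.

α ≈ 0.6371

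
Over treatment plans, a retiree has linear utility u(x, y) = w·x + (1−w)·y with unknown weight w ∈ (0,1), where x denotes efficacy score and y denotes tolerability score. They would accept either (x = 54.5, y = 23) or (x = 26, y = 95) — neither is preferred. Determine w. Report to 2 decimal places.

w = 0.72

Equating utilities: w·54.5 + (1−w)·23 = w·26 + (1−w)·95.
w·(54.5−26) = (1−w)·(95−23), i.e. w·28.5 = (1−w)·72.
So w/(1−w) = 72/28.5 = 2.5263, giving w = 72/(28.5+72) = 0.72.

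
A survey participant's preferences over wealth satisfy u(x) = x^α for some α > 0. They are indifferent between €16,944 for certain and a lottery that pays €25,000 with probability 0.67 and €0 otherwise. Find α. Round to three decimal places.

α ≈ 1.030

Since u(0) = 0, the lottery's EU is 0.67·25000^α.
Setting u(16944) equal to that: 16944^α = 0.67·25000^α ⇒ (16944/25000)^α = 0.67.
Take logs: α = ln 0.67 / ln(16944/25000) ≈ 1.02961.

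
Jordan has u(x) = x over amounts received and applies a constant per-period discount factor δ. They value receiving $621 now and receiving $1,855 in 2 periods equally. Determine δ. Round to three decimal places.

Equating discounted utilities: u(621) = δ^2·u(1855) ⇒ δ^2 = u(621)/u(1855).
With u(x) = x: δ^2 = 621/1855 = 0.33477.
Taking the square root: δ = 0.33477^(1/2) ≈ 0.579.

δ ≈ 0.579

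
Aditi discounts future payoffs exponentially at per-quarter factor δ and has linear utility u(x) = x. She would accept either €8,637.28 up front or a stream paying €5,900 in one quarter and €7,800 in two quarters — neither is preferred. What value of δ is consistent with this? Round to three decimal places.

δ ≈ 0.740

Equating present values: 8637.28 = 5900δ + 7800δ².
Rearranged: 7800δ² + 5900δ − 8637.28 = 0.
The positive root is δ = [−5900 + √(5900² + 4·7800·8637.28)] / (2·7800) = (−5900 + 17444.000)/15600 ≈ 0.740.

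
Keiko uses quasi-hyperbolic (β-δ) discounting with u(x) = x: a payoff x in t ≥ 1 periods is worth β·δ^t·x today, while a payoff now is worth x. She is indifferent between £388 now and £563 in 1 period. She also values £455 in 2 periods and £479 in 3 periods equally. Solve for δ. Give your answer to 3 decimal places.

Both payoffs in the second observation are in the future, so β drops out: δ^2·455 = δ^3·479 ⇒ δ = 455/479 = 0.94990.

δ ≈ 0.950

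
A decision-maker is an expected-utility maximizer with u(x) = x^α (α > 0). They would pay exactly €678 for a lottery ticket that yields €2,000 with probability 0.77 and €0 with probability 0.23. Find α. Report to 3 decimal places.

The lottery's expected utility is 0.77·u(2000) + 0.23·u(0) = 0.77·2000^α (since u(0) = 0 for α > 0).
Equating: 678^α = 0.77·2000^α, i.e. 0.3390^α = 0.77.
α = ln(0.77) / ln(678/2000) = -0.261365/-1.081755 ≈ 0.242.

α ≈ 0.242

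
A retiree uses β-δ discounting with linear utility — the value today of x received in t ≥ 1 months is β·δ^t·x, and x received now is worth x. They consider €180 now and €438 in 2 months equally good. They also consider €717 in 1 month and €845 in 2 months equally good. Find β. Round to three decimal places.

β ≈ 0.571

Both payoffs in the second observation are in the future, so β drops out: δ^1·717 = δ^2·845 ⇒ δ = 717/845 = 0.84852.
Substituting δ into 180 = β·δ^2·438: β = 180/(315.354) ≈ 0.571.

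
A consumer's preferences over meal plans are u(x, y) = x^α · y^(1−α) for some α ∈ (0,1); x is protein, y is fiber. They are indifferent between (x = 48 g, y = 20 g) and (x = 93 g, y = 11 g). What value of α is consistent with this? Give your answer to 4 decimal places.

α ≈ 0.4748

Indifference: 48^α · 20^(1−α) = 93^α · 11^(1−α).
Taking logs: α·ln 48 + (1−α)·ln 20 = α·ln 93 + (1−α)·ln 11, i.e. α·-0.6613985 = (1−α)·-0.5978370.
With A = -0.6613985 and B = -0.5978370: α·A = (1−α)·B, so α = B/(A+B) = -0.5978370/-1.2592355 ≈ 0.4748.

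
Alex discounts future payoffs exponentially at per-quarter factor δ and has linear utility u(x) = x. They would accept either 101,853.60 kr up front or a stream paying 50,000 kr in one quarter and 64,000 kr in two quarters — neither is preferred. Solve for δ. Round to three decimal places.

The stream is worth 50000δ + 64000δ² today, so 50000δ + 64000δ² = 101853.60.
Rearranged: 64000δ² + 50000δ − 101853.60 = 0.
The positive root is δ = [−50000 + √(50000² + 4·64000·101853.60)] / (2·64000) = (−50000 + 169040.000)/128000 ≈ 0.930.

δ ≈ 0.930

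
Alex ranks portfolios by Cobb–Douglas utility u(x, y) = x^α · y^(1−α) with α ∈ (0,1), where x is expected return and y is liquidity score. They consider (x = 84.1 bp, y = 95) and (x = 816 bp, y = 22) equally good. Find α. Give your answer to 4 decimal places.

α ≈ 0.3916

The Cobb–Douglas utilities coincide, so 84.1^α·95^(1−α) = 816^α·22^(1−α).
Rearrange to (84.1/816)^α = (22/95)^(1−α) and take logs: α·-2.2724078 = (1−α)·-1.4628344.
So α/(1−α) = (-1.4628344)/(-2.2724078) = 0.6437376, and α = 0.6437376/1.6437376 ≈ 0.3916.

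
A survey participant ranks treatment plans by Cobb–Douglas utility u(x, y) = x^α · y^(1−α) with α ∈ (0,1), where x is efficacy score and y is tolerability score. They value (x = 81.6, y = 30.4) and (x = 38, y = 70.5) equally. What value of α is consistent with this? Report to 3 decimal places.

α ≈ 0.524

Indifference: 81.6^α · 30.4^(1−α) = 38^α · 70.5^(1−α).
Rearrange to (81.6/38)^α = (70.5/30.4)^(1−α) and take logs: α·0.764243 = (1−α)·0.841170.
Thus α·(1.605413) = 0.841170, so α = 0.841170/1.605413 ≈ 0.524.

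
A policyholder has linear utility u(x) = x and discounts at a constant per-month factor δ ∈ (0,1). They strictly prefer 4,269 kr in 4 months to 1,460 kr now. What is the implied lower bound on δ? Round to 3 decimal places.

δ > 0.765

Under u(x) = x this choice says 1460 < δ^4·4269.
So δ^4 > 1460/4269 = 0.34200; taking the 4th root of both positive sides preserves the inequality.
δ > 0.34200^(1/4) = 0.765.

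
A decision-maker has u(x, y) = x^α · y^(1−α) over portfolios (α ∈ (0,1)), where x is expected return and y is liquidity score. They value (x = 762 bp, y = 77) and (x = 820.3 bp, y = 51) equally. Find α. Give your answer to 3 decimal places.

α ≈ 0.848

Set the two utilities equal: 762^α·77^(1−α) = 820.3^α·51^(1−α).
(762/820.3)^α = (51/77)^(1−α); take logs: α·ln(762/820.3) = (1−α)·ln(51/77), i.e. α·-0.073724 = (1−α)·-0.411980.
Thus α·(-0.485704) = -0.411980, so α = -0.411980/-0.485704 ≈ 0.848.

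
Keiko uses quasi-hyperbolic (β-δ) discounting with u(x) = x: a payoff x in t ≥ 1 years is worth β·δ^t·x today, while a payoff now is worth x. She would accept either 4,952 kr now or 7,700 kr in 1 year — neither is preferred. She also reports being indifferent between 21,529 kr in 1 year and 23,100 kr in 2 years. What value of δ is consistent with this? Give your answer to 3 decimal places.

δ ≈ 0.932

Both payoffs in the second observation are in the future, so β drops out: δ^1·21529 = δ^2·23100 ⇒ δ = 21529/23100 = 0.93199.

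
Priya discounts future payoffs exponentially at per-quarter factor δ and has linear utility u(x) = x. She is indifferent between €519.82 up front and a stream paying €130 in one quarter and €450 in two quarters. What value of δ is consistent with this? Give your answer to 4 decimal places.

δ ≈ 0.9400

Present value of the stream is 130·δ + 450·δ². Indifference gives 130δ + 450δ² = 519.82.
So 450δ² + 130δ − 519.82 = 0.
By the quadratic formula (taking the positive root), δ = (−130 + √952576.00) / 900 ≈ 0.9400.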